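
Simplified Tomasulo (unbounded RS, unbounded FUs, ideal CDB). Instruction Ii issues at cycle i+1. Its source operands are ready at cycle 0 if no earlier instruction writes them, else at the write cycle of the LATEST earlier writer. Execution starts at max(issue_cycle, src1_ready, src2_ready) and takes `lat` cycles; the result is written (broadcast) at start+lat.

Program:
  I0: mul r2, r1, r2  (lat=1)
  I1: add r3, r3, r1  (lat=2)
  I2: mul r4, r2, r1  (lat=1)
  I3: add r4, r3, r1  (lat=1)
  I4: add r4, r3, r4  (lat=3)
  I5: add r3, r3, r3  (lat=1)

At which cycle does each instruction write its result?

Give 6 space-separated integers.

I0 mul r2: issue@1 deps=(None,None) exec_start@1 write@2
I1 add r3: issue@2 deps=(None,None) exec_start@2 write@4
I2 mul r4: issue@3 deps=(0,None) exec_start@3 write@4
I3 add r4: issue@4 deps=(1,None) exec_start@4 write@5
I4 add r4: issue@5 deps=(1,3) exec_start@5 write@8
I5 add r3: issue@6 deps=(1,1) exec_start@6 write@7

Answer: 2 4 4 5 8 7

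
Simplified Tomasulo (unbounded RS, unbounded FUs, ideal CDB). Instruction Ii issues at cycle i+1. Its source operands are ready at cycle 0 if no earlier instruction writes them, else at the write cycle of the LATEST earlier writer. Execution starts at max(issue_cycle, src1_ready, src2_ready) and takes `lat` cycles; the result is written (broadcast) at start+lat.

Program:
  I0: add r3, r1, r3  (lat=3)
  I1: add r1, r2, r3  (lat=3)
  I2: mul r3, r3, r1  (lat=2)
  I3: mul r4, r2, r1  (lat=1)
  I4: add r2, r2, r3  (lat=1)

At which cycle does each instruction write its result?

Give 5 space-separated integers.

I0 add r3: issue@1 deps=(None,None) exec_start@1 write@4
I1 add r1: issue@2 deps=(None,0) exec_start@4 write@7
I2 mul r3: issue@3 deps=(0,1) exec_start@7 write@9
I3 mul r4: issue@4 deps=(None,1) exec_start@7 write@8
I4 add r2: issue@5 deps=(None,2) exec_start@9 write@10

Answer: 4 7 9 8 10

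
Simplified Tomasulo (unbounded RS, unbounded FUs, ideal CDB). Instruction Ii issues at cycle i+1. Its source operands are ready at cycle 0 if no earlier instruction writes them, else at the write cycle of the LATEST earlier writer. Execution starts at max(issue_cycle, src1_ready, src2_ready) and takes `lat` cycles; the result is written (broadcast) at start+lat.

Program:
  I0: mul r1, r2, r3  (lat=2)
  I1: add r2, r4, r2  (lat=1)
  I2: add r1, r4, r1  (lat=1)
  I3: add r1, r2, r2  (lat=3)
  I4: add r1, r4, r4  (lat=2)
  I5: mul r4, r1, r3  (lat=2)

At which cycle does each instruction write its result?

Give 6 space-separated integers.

Answer: 3 3 4 7 7 9

Derivation:
I0 mul r1: issue@1 deps=(None,None) exec_start@1 write@3
I1 add r2: issue@2 deps=(None,None) exec_start@2 write@3
I2 add r1: issue@3 deps=(None,0) exec_start@3 write@4
I3 add r1: issue@4 deps=(1,1) exec_start@4 write@7
I4 add r1: issue@5 deps=(None,None) exec_start@5 write@7
I5 mul r4: issue@6 deps=(4,None) exec_start@7 write@9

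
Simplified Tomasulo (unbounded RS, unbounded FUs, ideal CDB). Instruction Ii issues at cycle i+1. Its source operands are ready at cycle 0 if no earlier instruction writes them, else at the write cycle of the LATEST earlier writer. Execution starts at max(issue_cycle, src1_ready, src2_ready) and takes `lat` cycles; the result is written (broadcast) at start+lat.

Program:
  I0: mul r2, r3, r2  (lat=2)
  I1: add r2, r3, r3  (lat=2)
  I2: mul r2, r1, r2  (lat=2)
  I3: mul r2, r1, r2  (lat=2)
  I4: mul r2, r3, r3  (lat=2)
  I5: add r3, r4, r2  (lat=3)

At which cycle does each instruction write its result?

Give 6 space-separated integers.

I0 mul r2: issue@1 deps=(None,None) exec_start@1 write@3
I1 add r2: issue@2 deps=(None,None) exec_start@2 write@4
I2 mul r2: issue@3 deps=(None,1) exec_start@4 write@6
I3 mul r2: issue@4 deps=(None,2) exec_start@6 write@8
I4 mul r2: issue@5 deps=(None,None) exec_start@5 write@7
I5 add r3: issue@6 deps=(None,4) exec_start@7 write@10

Answer: 3 4 6 8 7 10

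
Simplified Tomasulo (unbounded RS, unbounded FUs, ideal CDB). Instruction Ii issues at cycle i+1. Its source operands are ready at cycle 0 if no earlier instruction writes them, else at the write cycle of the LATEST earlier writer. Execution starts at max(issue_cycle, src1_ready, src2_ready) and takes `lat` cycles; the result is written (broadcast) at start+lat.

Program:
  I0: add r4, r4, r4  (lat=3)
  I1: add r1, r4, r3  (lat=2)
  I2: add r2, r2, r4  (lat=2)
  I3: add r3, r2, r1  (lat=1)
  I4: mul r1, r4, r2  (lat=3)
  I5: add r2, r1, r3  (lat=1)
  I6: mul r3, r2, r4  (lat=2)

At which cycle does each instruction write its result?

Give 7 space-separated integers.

I0 add r4: issue@1 deps=(None,None) exec_start@1 write@4
I1 add r1: issue@2 deps=(0,None) exec_start@4 write@6
I2 add r2: issue@3 deps=(None,0) exec_start@4 write@6
I3 add r3: issue@4 deps=(2,1) exec_start@6 write@7
I4 mul r1: issue@5 deps=(0,2) exec_start@6 write@9
I5 add r2: issue@6 deps=(4,3) exec_start@9 write@10
I6 mul r3: issue@7 deps=(5,0) exec_start@10 write@12

Answer: 4 6 6 7 9 10 12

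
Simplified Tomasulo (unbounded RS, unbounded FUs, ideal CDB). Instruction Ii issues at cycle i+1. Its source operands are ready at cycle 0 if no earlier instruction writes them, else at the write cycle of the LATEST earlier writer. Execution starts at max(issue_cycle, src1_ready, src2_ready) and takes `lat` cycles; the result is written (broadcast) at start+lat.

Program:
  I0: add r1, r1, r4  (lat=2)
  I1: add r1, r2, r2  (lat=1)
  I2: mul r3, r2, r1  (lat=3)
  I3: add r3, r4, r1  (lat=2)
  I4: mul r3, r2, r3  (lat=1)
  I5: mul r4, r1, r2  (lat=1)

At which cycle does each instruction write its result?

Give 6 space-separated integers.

Answer: 3 3 6 6 7 7

Derivation:
I0 add r1: issue@1 deps=(None,None) exec_start@1 write@3
I1 add r1: issue@2 deps=(None,None) exec_start@2 write@3
I2 mul r3: issue@3 deps=(None,1) exec_start@3 write@6
I3 add r3: issue@4 deps=(None,1) exec_start@4 write@6
I4 mul r3: issue@5 deps=(None,3) exec_start@6 write@7
I5 mul r4: issue@6 deps=(1,None) exec_start@6 write@7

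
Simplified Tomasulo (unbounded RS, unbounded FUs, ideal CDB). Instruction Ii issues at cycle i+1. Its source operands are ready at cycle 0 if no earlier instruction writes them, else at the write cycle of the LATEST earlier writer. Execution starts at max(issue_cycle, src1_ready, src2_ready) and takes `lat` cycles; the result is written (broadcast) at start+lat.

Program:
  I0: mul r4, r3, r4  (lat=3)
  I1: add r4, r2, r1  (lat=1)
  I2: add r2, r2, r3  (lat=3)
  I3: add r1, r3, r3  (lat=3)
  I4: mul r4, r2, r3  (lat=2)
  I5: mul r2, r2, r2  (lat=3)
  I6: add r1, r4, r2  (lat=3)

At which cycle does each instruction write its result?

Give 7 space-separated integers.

I0 mul r4: issue@1 deps=(None,None) exec_start@1 write@4
I1 add r4: issue@2 deps=(None,None) exec_start@2 write@3
I2 add r2: issue@3 deps=(None,None) exec_start@3 write@6
I3 add r1: issue@4 deps=(None,None) exec_start@4 write@7
I4 mul r4: issue@5 deps=(2,None) exec_start@6 write@8
I5 mul r2: issue@6 deps=(2,2) exec_start@6 write@9
I6 add r1: issue@7 deps=(4,5) exec_start@9 write@12

Answer: 4 3 6 7 8 9 12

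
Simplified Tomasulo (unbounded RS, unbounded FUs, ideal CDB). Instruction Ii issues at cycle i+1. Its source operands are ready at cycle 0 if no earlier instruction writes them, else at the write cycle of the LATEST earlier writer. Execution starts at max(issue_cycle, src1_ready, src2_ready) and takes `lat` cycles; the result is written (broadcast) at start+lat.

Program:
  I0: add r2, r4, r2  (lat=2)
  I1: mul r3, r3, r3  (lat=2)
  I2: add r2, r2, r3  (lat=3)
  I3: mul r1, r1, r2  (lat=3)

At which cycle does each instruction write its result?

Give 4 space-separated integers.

I0 add r2: issue@1 deps=(None,None) exec_start@1 write@3
I1 mul r3: issue@2 deps=(None,None) exec_start@2 write@4
I2 add r2: issue@3 deps=(0,1) exec_start@4 write@7
I3 mul r1: issue@4 deps=(None,2) exec_start@7 write@10

Answer: 3 4 7 10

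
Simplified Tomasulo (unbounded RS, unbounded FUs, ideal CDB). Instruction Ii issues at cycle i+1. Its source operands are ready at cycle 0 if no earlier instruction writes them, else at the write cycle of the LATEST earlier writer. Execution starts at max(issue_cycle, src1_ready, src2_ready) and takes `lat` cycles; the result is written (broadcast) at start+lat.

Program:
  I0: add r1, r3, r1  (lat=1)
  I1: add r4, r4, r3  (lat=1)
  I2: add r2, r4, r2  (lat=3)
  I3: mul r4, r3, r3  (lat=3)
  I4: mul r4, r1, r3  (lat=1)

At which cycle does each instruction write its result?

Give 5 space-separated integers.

I0 add r1: issue@1 deps=(None,None) exec_start@1 write@2
I1 add r4: issue@2 deps=(None,None) exec_start@2 write@3
I2 add r2: issue@3 deps=(1,None) exec_start@3 write@6
I3 mul r4: issue@4 deps=(None,None) exec_start@4 write@7
I4 mul r4: issue@5 deps=(0,None) exec_start@5 write@6

Answer: 2 3 6 7 6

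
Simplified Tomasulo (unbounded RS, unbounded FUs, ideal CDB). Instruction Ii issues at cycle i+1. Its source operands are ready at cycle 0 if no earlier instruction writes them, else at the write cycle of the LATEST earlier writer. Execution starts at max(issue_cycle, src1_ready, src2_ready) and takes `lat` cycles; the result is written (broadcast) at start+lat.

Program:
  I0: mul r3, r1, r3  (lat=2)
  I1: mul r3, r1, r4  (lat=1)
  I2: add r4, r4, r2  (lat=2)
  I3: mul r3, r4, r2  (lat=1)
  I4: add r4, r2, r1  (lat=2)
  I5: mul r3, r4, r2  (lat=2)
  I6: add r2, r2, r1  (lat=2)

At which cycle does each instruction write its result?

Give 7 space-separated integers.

Answer: 3 3 5 6 7 9 9

Derivation:
I0 mul r3: issue@1 deps=(None,None) exec_start@1 write@3
I1 mul r3: issue@2 deps=(None,None) exec_start@2 write@3
I2 add r4: issue@3 deps=(None,None) exec_start@3 write@5
I3 mul r3: issue@4 deps=(2,None) exec_start@5 write@6
I4 add r4: issue@5 deps=(None,None) exec_start@5 write@7
I5 mul r3: issue@6 deps=(4,None) exec_start@7 write@9
I6 add r2: issue@7 deps=(None,None) exec_start@7 write@9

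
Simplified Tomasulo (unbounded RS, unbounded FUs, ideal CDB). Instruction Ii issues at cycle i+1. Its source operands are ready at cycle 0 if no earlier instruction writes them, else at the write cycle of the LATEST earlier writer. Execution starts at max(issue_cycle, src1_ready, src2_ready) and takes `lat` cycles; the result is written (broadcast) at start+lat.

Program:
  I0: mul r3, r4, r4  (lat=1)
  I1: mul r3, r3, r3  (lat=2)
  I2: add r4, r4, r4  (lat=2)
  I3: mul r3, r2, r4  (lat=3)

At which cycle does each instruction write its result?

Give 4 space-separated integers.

Answer: 2 4 5 8

Derivation:
I0 mul r3: issue@1 deps=(None,None) exec_start@1 write@2
I1 mul r3: issue@2 deps=(0,0) exec_start@2 write@4
I2 add r4: issue@3 deps=(None,None) exec_start@3 write@5
I3 mul r3: issue@4 deps=(None,2) exec_start@5 write@8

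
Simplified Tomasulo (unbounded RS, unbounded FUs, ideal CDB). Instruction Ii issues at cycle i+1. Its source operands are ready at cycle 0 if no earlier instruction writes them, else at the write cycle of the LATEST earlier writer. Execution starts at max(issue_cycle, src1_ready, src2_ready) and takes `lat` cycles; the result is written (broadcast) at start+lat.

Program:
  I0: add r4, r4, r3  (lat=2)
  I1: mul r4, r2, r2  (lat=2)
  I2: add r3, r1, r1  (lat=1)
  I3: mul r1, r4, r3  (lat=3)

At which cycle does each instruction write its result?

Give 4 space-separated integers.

I0 add r4: issue@1 deps=(None,None) exec_start@1 write@3
I1 mul r4: issue@2 deps=(None,None) exec_start@2 write@4
I2 add r3: issue@3 deps=(None,None) exec_start@3 write@4
I3 mul r1: issue@4 deps=(1,2) exec_start@4 write@7

Answer: 3 4 4 7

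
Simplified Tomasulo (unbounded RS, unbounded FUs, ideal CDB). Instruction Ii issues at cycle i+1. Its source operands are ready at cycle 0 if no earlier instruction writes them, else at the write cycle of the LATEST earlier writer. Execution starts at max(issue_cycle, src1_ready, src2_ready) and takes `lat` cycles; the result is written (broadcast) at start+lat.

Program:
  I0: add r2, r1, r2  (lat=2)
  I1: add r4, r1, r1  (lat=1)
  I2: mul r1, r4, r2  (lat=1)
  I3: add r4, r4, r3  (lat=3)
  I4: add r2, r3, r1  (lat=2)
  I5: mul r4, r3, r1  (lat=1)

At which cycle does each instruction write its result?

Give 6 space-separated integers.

Answer: 3 3 4 7 7 7

Derivation:
I0 add r2: issue@1 deps=(None,None) exec_start@1 write@3
I1 add r4: issue@2 deps=(None,None) exec_start@2 write@3
I2 mul r1: issue@3 deps=(1,0) exec_start@3 write@4
I3 add r4: issue@4 deps=(1,None) exec_start@4 write@7
I4 add r2: issue@5 deps=(None,2) exec_start@5 write@7
I5 mul r4: issue@6 deps=(None,2) exec_start@6 write@7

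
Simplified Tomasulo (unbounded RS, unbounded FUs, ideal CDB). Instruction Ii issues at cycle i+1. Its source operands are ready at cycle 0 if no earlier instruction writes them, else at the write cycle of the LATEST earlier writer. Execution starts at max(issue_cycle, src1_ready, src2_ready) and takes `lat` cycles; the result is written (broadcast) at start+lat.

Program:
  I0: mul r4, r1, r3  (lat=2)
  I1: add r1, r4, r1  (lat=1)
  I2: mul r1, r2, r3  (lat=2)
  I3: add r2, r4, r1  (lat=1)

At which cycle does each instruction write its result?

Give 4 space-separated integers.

I0 mul r4: issue@1 deps=(None,None) exec_start@1 write@3
I1 add r1: issue@2 deps=(0,None) exec_start@3 write@4
I2 mul r1: issue@3 deps=(None,None) exec_start@3 write@5
I3 add r2: issue@4 deps=(0,2) exec_start@5 write@6

Answer: 3 4 5 6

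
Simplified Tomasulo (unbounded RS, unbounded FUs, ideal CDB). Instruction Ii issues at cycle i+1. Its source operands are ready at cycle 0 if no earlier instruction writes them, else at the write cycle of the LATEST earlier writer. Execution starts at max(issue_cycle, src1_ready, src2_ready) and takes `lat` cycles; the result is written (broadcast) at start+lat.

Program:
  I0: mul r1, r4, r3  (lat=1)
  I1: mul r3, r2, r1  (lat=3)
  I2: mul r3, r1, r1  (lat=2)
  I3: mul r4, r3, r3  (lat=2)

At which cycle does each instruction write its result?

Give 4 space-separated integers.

Answer: 2 5 5 7

Derivation:
I0 mul r1: issue@1 deps=(None,None) exec_start@1 write@2
I1 mul r3: issue@2 deps=(None,0) exec_start@2 write@5
I2 mul r3: issue@3 deps=(0,0) exec_start@3 write@5
I3 mul r4: issue@4 deps=(2,2) exec_start@5 write@7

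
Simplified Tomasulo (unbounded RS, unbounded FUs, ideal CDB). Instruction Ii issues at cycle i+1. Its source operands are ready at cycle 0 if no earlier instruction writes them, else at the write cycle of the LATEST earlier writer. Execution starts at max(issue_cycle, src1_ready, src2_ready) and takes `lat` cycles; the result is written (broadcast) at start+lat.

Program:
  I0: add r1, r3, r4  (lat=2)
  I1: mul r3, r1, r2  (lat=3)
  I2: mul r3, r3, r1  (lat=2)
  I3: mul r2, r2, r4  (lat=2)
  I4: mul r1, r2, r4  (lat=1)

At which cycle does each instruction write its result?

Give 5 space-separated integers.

Answer: 3 6 8 6 7

Derivation:
I0 add r1: issue@1 deps=(None,None) exec_start@1 write@3
I1 mul r3: issue@2 deps=(0,None) exec_start@3 write@6
I2 mul r3: issue@3 deps=(1,0) exec_start@6 write@8
I3 mul r2: issue@4 deps=(None,None) exec_start@4 write@6
I4 mul r1: issue@5 deps=(3,None) exec_start@6 write@7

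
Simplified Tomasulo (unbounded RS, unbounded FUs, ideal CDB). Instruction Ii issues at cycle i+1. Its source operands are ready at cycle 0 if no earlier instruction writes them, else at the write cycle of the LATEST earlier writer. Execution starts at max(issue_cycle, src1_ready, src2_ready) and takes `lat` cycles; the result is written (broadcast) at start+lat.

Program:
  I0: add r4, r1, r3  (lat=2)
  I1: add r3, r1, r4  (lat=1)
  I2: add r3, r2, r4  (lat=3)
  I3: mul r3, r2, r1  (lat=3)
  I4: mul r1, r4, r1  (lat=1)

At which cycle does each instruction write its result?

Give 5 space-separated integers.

I0 add r4: issue@1 deps=(None,None) exec_start@1 write@3
I1 add r3: issue@2 deps=(None,0) exec_start@3 write@4
I2 add r3: issue@3 deps=(None,0) exec_start@3 write@6
I3 mul r3: issue@4 deps=(None,None) exec_start@4 write@7
I4 mul r1: issue@5 deps=(0,None) exec_start@5 write@6

Answer: 3 4 6 7 6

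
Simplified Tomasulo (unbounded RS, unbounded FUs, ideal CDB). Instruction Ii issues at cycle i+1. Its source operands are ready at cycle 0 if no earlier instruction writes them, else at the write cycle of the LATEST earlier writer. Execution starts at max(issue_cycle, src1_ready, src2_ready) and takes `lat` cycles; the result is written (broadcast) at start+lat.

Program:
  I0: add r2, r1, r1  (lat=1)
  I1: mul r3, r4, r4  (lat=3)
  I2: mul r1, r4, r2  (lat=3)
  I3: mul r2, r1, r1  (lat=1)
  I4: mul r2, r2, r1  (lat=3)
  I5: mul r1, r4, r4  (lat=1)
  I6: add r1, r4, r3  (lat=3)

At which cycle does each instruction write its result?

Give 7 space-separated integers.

Answer: 2 5 6 7 10 7 10

Derivation:
I0 add r2: issue@1 deps=(None,None) exec_start@1 write@2
I1 mul r3: issue@2 deps=(None,None) exec_start@2 write@5
I2 mul r1: issue@3 deps=(None,0) exec_start@3 write@6
I3 mul r2: issue@4 deps=(2,2) exec_start@6 write@7
I4 mul r2: issue@5 deps=(3,2) exec_start@7 write@10
I5 mul r1: issue@6 deps=(None,None) exec_start@6 write@7
I6 add r1: issue@7 deps=(None,1) exec_start@7 write@10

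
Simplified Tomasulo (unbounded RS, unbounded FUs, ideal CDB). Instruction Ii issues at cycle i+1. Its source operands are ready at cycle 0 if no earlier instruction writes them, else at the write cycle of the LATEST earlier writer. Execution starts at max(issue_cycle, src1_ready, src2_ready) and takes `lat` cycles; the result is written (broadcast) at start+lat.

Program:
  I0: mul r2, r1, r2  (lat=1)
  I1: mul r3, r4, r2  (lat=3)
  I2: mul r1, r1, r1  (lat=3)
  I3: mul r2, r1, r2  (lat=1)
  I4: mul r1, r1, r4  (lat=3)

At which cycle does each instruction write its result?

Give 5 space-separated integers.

I0 mul r2: issue@1 deps=(None,None) exec_start@1 write@2
I1 mul r3: issue@2 deps=(None,0) exec_start@2 write@5
I2 mul r1: issue@3 deps=(None,None) exec_start@3 write@6
I3 mul r2: issue@4 deps=(2,0) exec_start@6 write@7
I4 mul r1: issue@5 deps=(2,None) exec_start@6 write@9

Answer: 2 5 6 7 9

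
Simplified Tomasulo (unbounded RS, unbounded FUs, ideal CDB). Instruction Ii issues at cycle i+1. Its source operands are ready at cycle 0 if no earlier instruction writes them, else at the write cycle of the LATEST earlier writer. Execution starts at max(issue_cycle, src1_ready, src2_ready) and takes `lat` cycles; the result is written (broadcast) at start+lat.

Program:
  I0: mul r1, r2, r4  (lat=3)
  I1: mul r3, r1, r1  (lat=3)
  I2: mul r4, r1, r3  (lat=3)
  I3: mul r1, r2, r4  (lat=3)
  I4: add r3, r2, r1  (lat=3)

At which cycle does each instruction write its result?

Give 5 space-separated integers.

I0 mul r1: issue@1 deps=(None,None) exec_start@1 write@4
I1 mul r3: issue@2 deps=(0,0) exec_start@4 write@7
I2 mul r4: issue@3 deps=(0,1) exec_start@7 write@10
I3 mul r1: issue@4 deps=(None,2) exec_start@10 write@13
I4 add r3: issue@5 deps=(None,3) exec_start@13 write@16

Answer: 4 7 10 13 16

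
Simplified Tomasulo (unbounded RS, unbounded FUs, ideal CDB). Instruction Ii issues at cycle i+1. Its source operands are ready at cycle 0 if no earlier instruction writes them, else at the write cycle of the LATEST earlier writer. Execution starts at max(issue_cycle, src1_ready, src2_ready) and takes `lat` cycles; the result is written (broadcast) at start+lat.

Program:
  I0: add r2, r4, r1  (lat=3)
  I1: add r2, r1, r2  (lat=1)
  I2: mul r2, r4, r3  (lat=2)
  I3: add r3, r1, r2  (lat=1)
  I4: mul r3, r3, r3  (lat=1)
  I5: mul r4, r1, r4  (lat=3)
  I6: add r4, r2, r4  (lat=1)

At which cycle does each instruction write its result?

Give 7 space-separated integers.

Answer: 4 5 5 6 7 9 10

Derivation:
I0 add r2: issue@1 deps=(None,None) exec_start@1 write@4
I1 add r2: issue@2 deps=(None,0) exec_start@4 write@5
I2 mul r2: issue@3 deps=(None,None) exec_start@3 write@5
I3 add r3: issue@4 deps=(None,2) exec_start@5 write@6
I4 mul r3: issue@5 deps=(3,3) exec_start@6 write@7
I5 mul r4: issue@6 deps=(None,None) exec_start@6 write@9
I6 add r4: issue@7 deps=(2,5) exec_start@9 write@10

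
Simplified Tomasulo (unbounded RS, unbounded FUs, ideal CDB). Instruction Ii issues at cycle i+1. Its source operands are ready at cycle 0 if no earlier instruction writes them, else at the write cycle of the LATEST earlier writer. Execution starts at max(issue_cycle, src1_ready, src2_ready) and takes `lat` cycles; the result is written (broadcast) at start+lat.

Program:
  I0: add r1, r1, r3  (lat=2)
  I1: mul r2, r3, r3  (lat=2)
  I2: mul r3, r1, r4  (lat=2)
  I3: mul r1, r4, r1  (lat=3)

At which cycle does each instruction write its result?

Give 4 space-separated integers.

I0 add r1: issue@1 deps=(None,None) exec_start@1 write@3
I1 mul r2: issue@2 deps=(None,None) exec_start@2 write@4
I2 mul r3: issue@3 deps=(0,None) exec_start@3 write@5
I3 mul r1: issue@4 deps=(None,0) exec_start@4 write@7

Answer: 3 4 5 7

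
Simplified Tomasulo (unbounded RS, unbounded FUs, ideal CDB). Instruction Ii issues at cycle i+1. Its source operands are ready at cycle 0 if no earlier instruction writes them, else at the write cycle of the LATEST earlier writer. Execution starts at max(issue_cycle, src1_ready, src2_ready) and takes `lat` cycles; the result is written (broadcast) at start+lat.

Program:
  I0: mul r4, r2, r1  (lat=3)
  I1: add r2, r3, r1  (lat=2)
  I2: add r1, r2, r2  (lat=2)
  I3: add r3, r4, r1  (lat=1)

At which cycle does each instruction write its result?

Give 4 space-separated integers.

I0 mul r4: issue@1 deps=(None,None) exec_start@1 write@4
I1 add r2: issue@2 deps=(None,None) exec_start@2 write@4
I2 add r1: issue@3 deps=(1,1) exec_start@4 write@6
I3 add r3: issue@4 deps=(0,2) exec_start@6 write@7

Answer: 4 4 6 7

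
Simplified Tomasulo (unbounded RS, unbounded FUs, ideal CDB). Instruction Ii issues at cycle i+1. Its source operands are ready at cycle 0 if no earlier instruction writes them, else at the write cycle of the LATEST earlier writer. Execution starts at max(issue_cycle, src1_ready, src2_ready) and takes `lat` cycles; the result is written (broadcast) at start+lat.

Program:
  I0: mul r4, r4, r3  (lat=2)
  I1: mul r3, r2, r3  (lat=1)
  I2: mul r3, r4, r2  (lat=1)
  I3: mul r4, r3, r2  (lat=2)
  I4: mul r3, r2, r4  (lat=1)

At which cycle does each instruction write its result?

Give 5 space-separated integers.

Answer: 3 3 4 6 7

Derivation:
I0 mul r4: issue@1 deps=(None,None) exec_start@1 write@3
I1 mul r3: issue@2 deps=(None,None) exec_start@2 write@3
I2 mul r3: issue@3 deps=(0,None) exec_start@3 write@4
I3 mul r4: issue@4 deps=(2,None) exec_start@4 write@6
I4 mul r3: issue@5 deps=(None,3) exec_start@6 write@7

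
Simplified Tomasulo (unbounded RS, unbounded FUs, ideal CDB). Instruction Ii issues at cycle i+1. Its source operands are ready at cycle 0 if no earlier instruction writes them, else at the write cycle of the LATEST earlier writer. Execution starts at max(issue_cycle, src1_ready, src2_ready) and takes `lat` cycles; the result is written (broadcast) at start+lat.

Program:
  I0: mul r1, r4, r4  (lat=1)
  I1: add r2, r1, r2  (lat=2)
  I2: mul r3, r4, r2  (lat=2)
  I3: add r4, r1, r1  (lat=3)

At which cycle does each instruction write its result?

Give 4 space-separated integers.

Answer: 2 4 6 7

Derivation:
I0 mul r1: issue@1 deps=(None,None) exec_start@1 write@2
I1 add r2: issue@2 deps=(0,None) exec_start@2 write@4
I2 mul r3: issue@3 deps=(None,1) exec_start@4 write@6
I3 add r4: issue@4 deps=(0,0) exec_start@4 write@7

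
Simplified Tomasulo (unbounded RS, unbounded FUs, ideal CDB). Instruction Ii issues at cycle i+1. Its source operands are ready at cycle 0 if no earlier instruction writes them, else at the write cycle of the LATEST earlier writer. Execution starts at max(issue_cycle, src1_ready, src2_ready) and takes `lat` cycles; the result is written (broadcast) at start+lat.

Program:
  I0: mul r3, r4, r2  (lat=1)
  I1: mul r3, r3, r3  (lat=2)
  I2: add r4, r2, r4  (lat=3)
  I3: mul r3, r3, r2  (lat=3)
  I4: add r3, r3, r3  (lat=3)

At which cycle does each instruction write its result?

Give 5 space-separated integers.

I0 mul r3: issue@1 deps=(None,None) exec_start@1 write@2
I1 mul r3: issue@2 deps=(0,0) exec_start@2 write@4
I2 add r4: issue@3 deps=(None,None) exec_start@3 write@6
I3 mul r3: issue@4 deps=(1,None) exec_start@4 write@7
I4 add r3: issue@5 deps=(3,3) exec_start@7 write@10

Answer: 2 4 6 7 10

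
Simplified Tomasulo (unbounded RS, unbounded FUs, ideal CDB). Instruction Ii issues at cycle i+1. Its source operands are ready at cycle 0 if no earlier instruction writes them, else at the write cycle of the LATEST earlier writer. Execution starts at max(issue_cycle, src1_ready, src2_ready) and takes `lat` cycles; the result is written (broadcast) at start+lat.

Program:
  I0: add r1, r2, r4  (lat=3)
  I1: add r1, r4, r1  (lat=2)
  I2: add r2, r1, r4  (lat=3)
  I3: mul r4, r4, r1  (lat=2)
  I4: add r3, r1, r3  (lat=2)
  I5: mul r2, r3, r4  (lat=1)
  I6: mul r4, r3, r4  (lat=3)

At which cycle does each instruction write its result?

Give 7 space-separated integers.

I0 add r1: issue@1 deps=(None,None) exec_start@1 write@4
I1 add r1: issue@2 deps=(None,0) exec_start@4 write@6
I2 add r2: issue@3 deps=(1,None) exec_start@6 write@9
I3 mul r4: issue@4 deps=(None,1) exec_start@6 write@8
I4 add r3: issue@5 deps=(1,None) exec_start@6 write@8
I5 mul r2: issue@6 deps=(4,3) exec_start@8 write@9
I6 mul r4: issue@7 deps=(4,3) exec_start@8 write@11

Answer: 4 6 9 8 8 9 11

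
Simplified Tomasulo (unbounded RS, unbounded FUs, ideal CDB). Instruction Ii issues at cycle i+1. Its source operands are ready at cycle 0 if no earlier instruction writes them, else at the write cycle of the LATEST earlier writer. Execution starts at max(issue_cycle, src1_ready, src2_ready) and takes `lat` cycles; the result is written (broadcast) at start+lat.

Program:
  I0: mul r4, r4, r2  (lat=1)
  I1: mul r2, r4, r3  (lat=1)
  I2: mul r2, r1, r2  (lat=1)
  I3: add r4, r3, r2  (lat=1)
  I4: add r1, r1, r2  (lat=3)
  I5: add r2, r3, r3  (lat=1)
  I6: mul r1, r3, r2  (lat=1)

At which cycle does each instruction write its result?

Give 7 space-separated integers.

I0 mul r4: issue@1 deps=(None,None) exec_start@1 write@2
I1 mul r2: issue@2 deps=(0,None) exec_start@2 write@3
I2 mul r2: issue@3 deps=(None,1) exec_start@3 write@4
I3 add r4: issue@4 deps=(None,2) exec_start@4 write@5
I4 add r1: issue@5 deps=(None,2) exec_start@5 write@8
I5 add r2: issue@6 deps=(None,None) exec_start@6 write@7
I6 mul r1: issue@7 deps=(None,5) exec_start@7 write@8

Answer: 2 3 4 5 8 7 8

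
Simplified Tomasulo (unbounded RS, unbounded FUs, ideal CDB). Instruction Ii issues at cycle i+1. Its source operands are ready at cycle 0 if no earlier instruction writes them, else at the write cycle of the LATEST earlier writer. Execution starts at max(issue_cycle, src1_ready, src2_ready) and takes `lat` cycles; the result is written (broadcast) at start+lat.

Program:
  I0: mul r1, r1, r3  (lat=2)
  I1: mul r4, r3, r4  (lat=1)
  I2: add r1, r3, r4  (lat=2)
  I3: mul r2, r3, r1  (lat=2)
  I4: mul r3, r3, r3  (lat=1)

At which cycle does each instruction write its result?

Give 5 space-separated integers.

I0 mul r1: issue@1 deps=(None,None) exec_start@1 write@3
I1 mul r4: issue@2 deps=(None,None) exec_start@2 write@3
I2 add r1: issue@3 deps=(None,1) exec_start@3 write@5
I3 mul r2: issue@4 deps=(None,2) exec_start@5 write@7
I4 mul r3: issue@5 deps=(None,None) exec_start@5 write@6

Answer: 3 3 5 7 6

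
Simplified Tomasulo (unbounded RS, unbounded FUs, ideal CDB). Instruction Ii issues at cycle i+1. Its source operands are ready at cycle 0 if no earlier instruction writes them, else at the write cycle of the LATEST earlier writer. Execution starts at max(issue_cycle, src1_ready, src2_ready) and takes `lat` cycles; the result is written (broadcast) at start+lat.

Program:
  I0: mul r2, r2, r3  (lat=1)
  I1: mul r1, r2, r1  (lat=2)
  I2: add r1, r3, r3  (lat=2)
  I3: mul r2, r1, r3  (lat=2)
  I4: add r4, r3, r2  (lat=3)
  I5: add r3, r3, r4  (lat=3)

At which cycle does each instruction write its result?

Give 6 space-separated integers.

I0 mul r2: issue@1 deps=(None,None) exec_start@1 write@2
I1 mul r1: issue@2 deps=(0,None) exec_start@2 write@4
I2 add r1: issue@3 deps=(None,None) exec_start@3 write@5
I3 mul r2: issue@4 deps=(2,None) exec_start@5 write@7
I4 add r4: issue@5 deps=(None,3) exec_start@7 write@10
I5 add r3: issue@6 deps=(None,4) exec_start@10 write@13

Answer: 2 4 5 7 10 13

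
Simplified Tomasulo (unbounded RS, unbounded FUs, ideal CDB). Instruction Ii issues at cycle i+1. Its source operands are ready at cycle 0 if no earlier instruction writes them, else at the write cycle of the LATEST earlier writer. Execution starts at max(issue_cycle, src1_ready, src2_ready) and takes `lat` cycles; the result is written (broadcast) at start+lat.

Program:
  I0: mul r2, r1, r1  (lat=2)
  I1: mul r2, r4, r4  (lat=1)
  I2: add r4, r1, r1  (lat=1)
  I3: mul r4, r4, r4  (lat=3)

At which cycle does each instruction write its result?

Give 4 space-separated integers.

Answer: 3 3 4 7

Derivation:
I0 mul r2: issue@1 deps=(None,None) exec_start@1 write@3
I1 mul r2: issue@2 deps=(None,None) exec_start@2 write@3
I2 add r4: issue@3 deps=(None,None) exec_start@3 write@4
I3 mul r4: issue@4 deps=(2,2) exec_start@4 write@7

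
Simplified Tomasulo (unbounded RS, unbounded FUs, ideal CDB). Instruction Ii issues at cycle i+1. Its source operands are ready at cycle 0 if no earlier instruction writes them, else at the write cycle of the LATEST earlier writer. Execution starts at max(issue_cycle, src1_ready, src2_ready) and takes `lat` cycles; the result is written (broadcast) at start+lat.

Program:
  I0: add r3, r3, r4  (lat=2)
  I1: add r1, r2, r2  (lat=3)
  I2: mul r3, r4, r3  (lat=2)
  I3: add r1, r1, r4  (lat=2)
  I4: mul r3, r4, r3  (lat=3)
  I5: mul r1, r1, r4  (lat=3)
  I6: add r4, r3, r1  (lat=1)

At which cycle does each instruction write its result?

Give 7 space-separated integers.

Answer: 3 5 5 7 8 10 11

Derivation:
I0 add r3: issue@1 deps=(None,None) exec_start@1 write@3
I1 add r1: issue@2 deps=(None,None) exec_start@2 write@5
I2 mul r3: issue@3 deps=(None,0) exec_start@3 write@5
I3 add r1: issue@4 deps=(1,None) exec_start@5 write@7
I4 mul r3: issue@5 deps=(None,2) exec_start@5 write@8
I5 mul r1: issue@6 deps=(3,None) exec_start@7 write@10
I6 add r4: issue@7 deps=(4,5) exec_start@10 write@11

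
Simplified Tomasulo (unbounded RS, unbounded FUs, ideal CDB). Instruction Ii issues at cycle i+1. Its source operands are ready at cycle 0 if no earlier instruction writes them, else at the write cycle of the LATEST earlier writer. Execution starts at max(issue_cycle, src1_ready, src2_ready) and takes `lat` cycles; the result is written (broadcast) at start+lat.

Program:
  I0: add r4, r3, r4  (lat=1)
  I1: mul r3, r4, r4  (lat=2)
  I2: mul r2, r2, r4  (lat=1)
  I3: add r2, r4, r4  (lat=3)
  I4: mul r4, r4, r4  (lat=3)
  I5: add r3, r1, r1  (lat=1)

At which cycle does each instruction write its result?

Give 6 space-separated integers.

I0 add r4: issue@1 deps=(None,None) exec_start@1 write@2
I1 mul r3: issue@2 deps=(0,0) exec_start@2 write@4
I2 mul r2: issue@3 deps=(None,0) exec_start@3 write@4
I3 add r2: issue@4 deps=(0,0) exec_start@4 write@7
I4 mul r4: issue@5 deps=(0,0) exec_start@5 write@8
I5 add r3: issue@6 deps=(None,None) exec_start@6 write@7

Answer: 2 4 4 7 8 7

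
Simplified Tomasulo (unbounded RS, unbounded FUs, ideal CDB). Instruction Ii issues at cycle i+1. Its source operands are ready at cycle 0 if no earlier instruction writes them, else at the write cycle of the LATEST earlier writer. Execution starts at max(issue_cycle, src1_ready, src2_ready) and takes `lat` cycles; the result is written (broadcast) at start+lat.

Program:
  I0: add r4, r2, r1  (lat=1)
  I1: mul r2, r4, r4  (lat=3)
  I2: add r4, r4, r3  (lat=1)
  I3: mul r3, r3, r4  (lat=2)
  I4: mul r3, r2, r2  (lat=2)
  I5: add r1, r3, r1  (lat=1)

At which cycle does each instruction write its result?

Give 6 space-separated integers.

I0 add r4: issue@1 deps=(None,None) exec_start@1 write@2
I1 mul r2: issue@2 deps=(0,0) exec_start@2 write@5
I2 add r4: issue@3 deps=(0,None) exec_start@3 write@4
I3 mul r3: issue@4 deps=(None,2) exec_start@4 write@6
I4 mul r3: issue@5 deps=(1,1) exec_start@5 write@7
I5 add r1: issue@6 deps=(4,None) exec_start@7 write@8

Answer: 2 5 4 6 7 8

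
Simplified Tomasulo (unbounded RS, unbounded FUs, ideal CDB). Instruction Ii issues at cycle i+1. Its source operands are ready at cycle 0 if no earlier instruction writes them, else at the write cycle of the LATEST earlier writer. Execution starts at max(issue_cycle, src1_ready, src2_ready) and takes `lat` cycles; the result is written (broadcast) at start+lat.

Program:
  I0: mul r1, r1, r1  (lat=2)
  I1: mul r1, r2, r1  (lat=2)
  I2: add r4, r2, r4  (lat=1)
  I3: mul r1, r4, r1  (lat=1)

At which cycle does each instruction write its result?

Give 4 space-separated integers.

Answer: 3 5 4 6

Derivation:
I0 mul r1: issue@1 deps=(None,None) exec_start@1 write@3
I1 mul r1: issue@2 deps=(None,0) exec_start@3 write@5
I2 add r4: issue@3 deps=(None,None) exec_start@3 write@4
I3 mul r1: issue@4 deps=(2,1) exec_start@5 write@6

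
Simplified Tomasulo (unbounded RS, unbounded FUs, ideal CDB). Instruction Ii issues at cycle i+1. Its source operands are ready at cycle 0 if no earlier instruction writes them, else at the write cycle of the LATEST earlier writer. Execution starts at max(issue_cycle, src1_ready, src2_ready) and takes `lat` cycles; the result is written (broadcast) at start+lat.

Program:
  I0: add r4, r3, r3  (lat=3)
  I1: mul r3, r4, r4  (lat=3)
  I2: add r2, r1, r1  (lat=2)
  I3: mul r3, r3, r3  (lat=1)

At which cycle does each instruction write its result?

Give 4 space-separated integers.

I0 add r4: issue@1 deps=(None,None) exec_start@1 write@4
I1 mul r3: issue@2 deps=(0,0) exec_start@4 write@7
I2 add r2: issue@3 deps=(None,None) exec_start@3 write@5
I3 mul r3: issue@4 deps=(1,1) exec_start@7 write@8

Answer: 4 7 5 8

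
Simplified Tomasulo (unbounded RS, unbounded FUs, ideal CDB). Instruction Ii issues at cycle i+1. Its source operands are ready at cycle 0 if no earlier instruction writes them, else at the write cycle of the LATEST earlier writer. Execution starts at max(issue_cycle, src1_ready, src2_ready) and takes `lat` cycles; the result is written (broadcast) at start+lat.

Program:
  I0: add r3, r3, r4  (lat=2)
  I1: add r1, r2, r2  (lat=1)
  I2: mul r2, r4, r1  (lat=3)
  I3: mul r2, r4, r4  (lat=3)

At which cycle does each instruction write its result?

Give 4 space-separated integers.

Answer: 3 3 6 7

Derivation:
I0 add r3: issue@1 deps=(None,None) exec_start@1 write@3
I1 add r1: issue@2 deps=(None,None) exec_start@2 write@3
I2 mul r2: issue@3 deps=(None,1) exec_start@3 write@6
I3 mul r2: issue@4 deps=(None,None) exec_start@4 write@7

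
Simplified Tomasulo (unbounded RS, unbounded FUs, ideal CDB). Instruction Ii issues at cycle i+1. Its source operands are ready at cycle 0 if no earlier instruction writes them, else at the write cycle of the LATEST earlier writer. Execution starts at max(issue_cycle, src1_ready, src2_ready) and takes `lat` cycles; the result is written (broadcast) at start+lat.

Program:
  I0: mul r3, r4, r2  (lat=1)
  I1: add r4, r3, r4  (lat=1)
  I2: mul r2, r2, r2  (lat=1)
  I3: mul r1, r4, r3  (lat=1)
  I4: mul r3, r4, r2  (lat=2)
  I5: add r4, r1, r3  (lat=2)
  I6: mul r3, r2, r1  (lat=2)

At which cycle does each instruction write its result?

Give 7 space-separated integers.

Answer: 2 3 4 5 7 9 9

Derivation:
I0 mul r3: issue@1 deps=(None,None) exec_start@1 write@2
I1 add r4: issue@2 deps=(0,None) exec_start@2 write@3
I2 mul r2: issue@3 deps=(None,None) exec_start@3 write@4
I3 mul r1: issue@4 deps=(1,0) exec_start@4 write@5
I4 mul r3: issue@5 deps=(1,2) exec_start@5 write@7
I5 add r4: issue@6 deps=(3,4) exec_start@7 write@9
I6 mul r3: issue@7 deps=(2,3) exec_start@7 write@9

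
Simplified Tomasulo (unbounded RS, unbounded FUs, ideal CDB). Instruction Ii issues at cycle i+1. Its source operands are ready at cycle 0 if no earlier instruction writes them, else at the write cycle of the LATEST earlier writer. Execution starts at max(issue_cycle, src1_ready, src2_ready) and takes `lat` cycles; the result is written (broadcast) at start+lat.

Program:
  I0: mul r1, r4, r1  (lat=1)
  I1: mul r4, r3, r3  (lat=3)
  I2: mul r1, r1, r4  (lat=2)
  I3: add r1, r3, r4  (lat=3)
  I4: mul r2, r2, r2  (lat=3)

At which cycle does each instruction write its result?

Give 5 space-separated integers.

I0 mul r1: issue@1 deps=(None,None) exec_start@1 write@2
I1 mul r4: issue@2 deps=(None,None) exec_start@2 write@5
I2 mul r1: issue@3 deps=(0,1) exec_start@5 write@7
I3 add r1: issue@4 deps=(None,1) exec_start@5 write@8
I4 mul r2: issue@5 deps=(None,None) exec_start@5 write@8

Answer: 2 5 7 8 8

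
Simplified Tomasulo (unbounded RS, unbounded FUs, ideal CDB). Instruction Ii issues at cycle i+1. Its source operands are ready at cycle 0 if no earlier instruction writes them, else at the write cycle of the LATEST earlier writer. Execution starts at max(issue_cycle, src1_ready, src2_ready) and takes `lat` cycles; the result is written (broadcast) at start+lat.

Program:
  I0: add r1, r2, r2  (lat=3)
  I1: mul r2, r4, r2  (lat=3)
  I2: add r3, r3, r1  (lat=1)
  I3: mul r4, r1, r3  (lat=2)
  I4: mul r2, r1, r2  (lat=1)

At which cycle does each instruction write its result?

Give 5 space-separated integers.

Answer: 4 5 5 7 6

Derivation:
I0 add r1: issue@1 deps=(None,None) exec_start@1 write@4
I1 mul r2: issue@2 deps=(None,None) exec_start@2 write@5
I2 add r3: issue@3 deps=(None,0) exec_start@4 write@5
I3 mul r4: issue@4 deps=(0,2) exec_start@5 write@7
I4 mul r2: issue@5 deps=(0,1) exec_start@5 write@6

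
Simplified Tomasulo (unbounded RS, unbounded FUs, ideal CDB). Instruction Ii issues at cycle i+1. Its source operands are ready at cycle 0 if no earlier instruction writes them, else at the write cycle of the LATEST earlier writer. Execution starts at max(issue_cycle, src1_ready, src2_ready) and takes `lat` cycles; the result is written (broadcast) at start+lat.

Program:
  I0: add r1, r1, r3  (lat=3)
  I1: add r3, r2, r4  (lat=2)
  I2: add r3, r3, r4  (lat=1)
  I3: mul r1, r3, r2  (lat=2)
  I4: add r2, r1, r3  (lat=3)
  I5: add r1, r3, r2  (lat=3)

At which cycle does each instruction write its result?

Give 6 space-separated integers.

Answer: 4 4 5 7 10 13

Derivation:
I0 add r1: issue@1 deps=(None,None) exec_start@1 write@4
I1 add r3: issue@2 deps=(None,None) exec_start@2 write@4
I2 add r3: issue@3 deps=(1,None) exec_start@4 write@5
I3 mul r1: issue@4 deps=(2,None) exec_start@5 write@7
I4 add r2: issue@5 deps=(3,2) exec_start@7 write@10
I5 add r1: issue@6 deps=(2,4) exec_start@10 write@13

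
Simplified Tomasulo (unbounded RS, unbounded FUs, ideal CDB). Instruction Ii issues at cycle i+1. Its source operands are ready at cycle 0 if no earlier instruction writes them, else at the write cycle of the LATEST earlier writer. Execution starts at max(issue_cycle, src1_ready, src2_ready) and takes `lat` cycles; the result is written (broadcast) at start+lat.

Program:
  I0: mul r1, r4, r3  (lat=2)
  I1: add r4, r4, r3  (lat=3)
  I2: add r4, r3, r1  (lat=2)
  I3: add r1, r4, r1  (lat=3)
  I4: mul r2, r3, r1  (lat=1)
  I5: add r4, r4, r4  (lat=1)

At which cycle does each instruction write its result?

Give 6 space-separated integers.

Answer: 3 5 5 8 9 7

Derivation:
I0 mul r1: issue@1 deps=(None,None) exec_start@1 write@3
I1 add r4: issue@2 deps=(None,None) exec_start@2 write@5
I2 add r4: issue@3 deps=(None,0) exec_start@3 write@5
I3 add r1: issue@4 deps=(2,0) exec_start@5 write@8
I4 mul r2: issue@5 deps=(None,3) exec_start@8 write@9
I5 add r4: issue@6 deps=(2,2) exec_start@6 write@7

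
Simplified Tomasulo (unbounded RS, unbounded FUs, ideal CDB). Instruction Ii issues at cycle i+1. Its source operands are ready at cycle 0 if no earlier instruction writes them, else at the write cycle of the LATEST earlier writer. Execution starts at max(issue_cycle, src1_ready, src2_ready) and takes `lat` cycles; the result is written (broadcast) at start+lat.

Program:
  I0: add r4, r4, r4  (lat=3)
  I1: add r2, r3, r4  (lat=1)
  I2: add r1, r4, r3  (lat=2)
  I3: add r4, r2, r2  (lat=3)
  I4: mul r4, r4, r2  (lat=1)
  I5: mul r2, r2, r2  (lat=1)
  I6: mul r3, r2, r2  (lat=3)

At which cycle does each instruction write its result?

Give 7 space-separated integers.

I0 add r4: issue@1 deps=(None,None) exec_start@1 write@4
I1 add r2: issue@2 deps=(None,0) exec_start@4 write@5
I2 add r1: issue@3 deps=(0,None) exec_start@4 write@6
I3 add r4: issue@4 deps=(1,1) exec_start@5 write@8
I4 mul r4: issue@5 deps=(3,1) exec_start@8 write@9
I5 mul r2: issue@6 deps=(1,1) exec_start@6 write@7
I6 mul r3: issue@7 deps=(5,5) exec_start@7 write@10

Answer: 4 5 6 8 9 7 10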